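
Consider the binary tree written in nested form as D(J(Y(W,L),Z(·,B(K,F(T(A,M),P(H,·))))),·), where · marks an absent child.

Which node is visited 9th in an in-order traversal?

T

In-order visits the left subtree, then the node, then the right subtree.
At D: go left to J.
  At J: go left to Y.
    At Y: go left to W.
      W is a leaf — visit W.
    Visit Y.
    At Y: go right to L.
      L is a leaf — visit L.
  Visit J.
  At J: go right to Z.
    At Z: no left child.
    Visit Z.
    At Z: go right to B.
      At B: go left to K.
        K is a leaf — visit K.
      Visit B.
      At B: go right to F.
        At F: go left to T.
          At T: go left to A.
            A is a leaf — visit A.
          Visit T.
          At T: go right to M.
            M is a leaf — visit M.
        Visit F.
        At F: go right to P.
          At P: go left to H.
            H is a leaf — visit H.
          Visit P.
          At P: no right child.
Visit D.
At D: no right child.
Full in-order sequence: W, Y, L, J, Z, K, B, A, T, M, F, H, P, D.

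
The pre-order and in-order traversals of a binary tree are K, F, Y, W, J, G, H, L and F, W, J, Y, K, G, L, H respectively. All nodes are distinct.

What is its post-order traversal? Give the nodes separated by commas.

J, W, Y, F, L, H, G, K

The first element of pre-order is the root; it splits in-order into left and right subtrees.
Root K: left subtree has 4 nodes {F, W, J, Y}, right has 3 {G, L, H}.
  Root F: left subtree has 0 nodes { }, right has 3 {W, J, Y}.
    Root Y: left subtree has 2 nodes {W, J}, right has 0 { }.
      Root W: left subtree has 0 nodes { }, right has 1 {J}.
  Root G: left subtree has 0 nodes { }, right has 2 {L, H}.
    Root H: left subtree has 1 node {L}, right has 0 { }.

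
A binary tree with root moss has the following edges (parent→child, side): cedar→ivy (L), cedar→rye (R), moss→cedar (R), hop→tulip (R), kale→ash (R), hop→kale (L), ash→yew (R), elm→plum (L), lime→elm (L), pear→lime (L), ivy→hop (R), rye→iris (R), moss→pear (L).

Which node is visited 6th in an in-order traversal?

In-order visits the left subtree, then the node, then the right subtree.
At moss: go left to pear.
  At pear: go left to lime.
    At lime: go left to elm.
      At elm: go left to plum.
        plum is a leaf — visit plum.
      Visit elm.
      At elm: no right child.
    Visit lime.
    At lime: no right child.
  Visit pear.
  At pear: no right child.
Visit moss.
At moss: go right to cedar.
  At cedar: go left to ivy.
    At ivy: no left child.
    Visit ivy.
    At ivy: go right to hop.
      At hop: go left to kale.
        At kale: no left child.
        Visit kale.
        At kale: go right to ash.
          At ash: no left child.
          Visit ash.
          At ash: go right to yew.
            yew is a leaf — visit yew.
      Visit hop.
      At hop: go right to tulip.
        tulip is a leaf — visit tulip.
  Visit cedar.
  At cedar: go right to rye.
    At rye: no left child.
    Visit rye.
    At rye: go right to iris.
      iris is a leaf — visit iris.
Full in-order sequence: plum, elm, lime, pear, moss, ivy, kale, ash, yew, hop, tulip, cedar, rye, iris.

ivy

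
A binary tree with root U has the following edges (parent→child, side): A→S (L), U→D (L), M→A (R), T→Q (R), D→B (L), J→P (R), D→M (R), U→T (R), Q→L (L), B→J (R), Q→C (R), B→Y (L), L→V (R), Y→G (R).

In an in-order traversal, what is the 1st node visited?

In-order visits the left subtree, then the node, then the right subtree.
At U: go left to D.
  At D: go left to B.
    At B: go left to Y.
      At Y: no left child.
      Visit Y.
      At Y: go right to G.
        G is a leaf — visit G.
    Visit B.
    At B: go right to J.
      At J: no left child.
      Visit J.
      At J: go right to P.
        P is a leaf — visit P.
  Visit D.
  At D: go right to M.
    At M: no left child.
    Visit M.
    At M: go right to A.
      At A: go left to S.
        S is a leaf — visit S.
      Visit A.
      At A: no right child.
Visit U.
At U: go right to T.
  At T: no left child.
  Visit T.
  At T: go right to Q.
    At Q: go left to L.
      At L: no left child.
      Visit L.
      At L: go right to V.
        V is a leaf — visit V.
    Visit Q.
    At Q: go right to C.
      C is a leaf — visit C.
Full in-order sequence: Y, G, B, J, P, D, M, S, A, U, T, L, V, Q, C.

Y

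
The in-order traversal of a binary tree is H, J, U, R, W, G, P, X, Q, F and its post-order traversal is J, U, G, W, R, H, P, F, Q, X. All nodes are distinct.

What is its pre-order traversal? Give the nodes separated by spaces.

X P H R U J W G Q F

The last element of post-order is the root; it splits in-order into left and right subtrees.
Root X: left subtree has 7 nodes {H, J, U, R, W, G, P}, right has 2 {Q, F}.
  Root P: left subtree has 6 nodes {H, J, U, R, W, G}, right has 0 { }.
    Root H: left subtree has 0 nodes { }, right has 5 {J, U, R, W, G}.
      Root R: left subtree has 2 nodes {J, U}, right has 2 {W, G}.
        Root U: left subtree has 1 node {J}, right has 0 { }.
        Root W: left subtree has 0 nodes { }, right has 1 {G}.
  Root Q: left subtree has 0 nodes { }, right has 1 {F}.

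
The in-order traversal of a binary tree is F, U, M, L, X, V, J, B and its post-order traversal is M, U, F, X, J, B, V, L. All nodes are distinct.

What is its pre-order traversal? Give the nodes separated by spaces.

L F U M V X B J

The last element of post-order is the root; it splits in-order into left and right subtrees.
Root L: left subtree has 3 nodes {F, U, M}, right has 4 {X, V, J, B}.
  Root F: left subtree has 0 nodes { }, right has 2 {U, M}.
    Root U: left subtree has 0 nodes { }, right has 1 {M}.
  Root V: left subtree has 1 node {X}, right has 2 {J, B}.
    Root B: left subtree has 1 node {J}, right has 0 { }.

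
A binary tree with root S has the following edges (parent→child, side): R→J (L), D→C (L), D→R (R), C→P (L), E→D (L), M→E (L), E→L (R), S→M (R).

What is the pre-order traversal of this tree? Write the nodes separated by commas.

S, M, E, D, C, P, R, J, L

Pre-order visits the node, then its left subtree, then its right subtree.
Visit S.
At S: no left child.
At S: go right to M.
  Visit M.
  At M: go left to E.
    Visit E.
    At E: go left to D.
      Visit D.
      At D: go left to C.
        Visit C.
        At C: go left to P.
          P is a leaf — visit P.
        At C: no right child.
      At D: go right to R.
        Visit R.
        At R: go left to J.
          J is a leaf — visit J.
        At R: no right child.
    At E: go right to L.
      L is a leaf — visit L.
  At M: no right child.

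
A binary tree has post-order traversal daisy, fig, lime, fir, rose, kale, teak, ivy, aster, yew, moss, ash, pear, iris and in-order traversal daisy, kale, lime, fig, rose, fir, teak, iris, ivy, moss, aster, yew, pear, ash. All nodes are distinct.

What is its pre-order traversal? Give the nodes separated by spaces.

iris teak kale daisy rose lime fig fir pear moss ivy yew aster ash

The last element of post-order is the root; it splits in-order into left and right subtrees.
Root iris: left subtree has 7 nodes {daisy, kale, lime, fig, rose, fir, teak}, right has 6 {ivy, moss, aster, yew, pear, ash}.
  Root teak: left subtree has 6 nodes {daisy, kale, lime, fig, rose, fir}, right has 0 { }.
    Root kale: left subtree has 1 node {daisy}, right has 4 {lime, fig, rose, fir}.
      Root rose: left subtree has 2 nodes {lime, fig}, right has 1 {fir}.
        Root lime: left subtree has 0 nodes { }, right has 1 {fig}.
  Root pear: left subtree has 4 nodes {ivy, moss, aster, yew}, right has 1 {ash}.
    Root moss: left subtree has 1 node {ivy}, right has 2 {aster, yew}.
      Root yew: left subtree has 1 node {aster}, right has 0 { }.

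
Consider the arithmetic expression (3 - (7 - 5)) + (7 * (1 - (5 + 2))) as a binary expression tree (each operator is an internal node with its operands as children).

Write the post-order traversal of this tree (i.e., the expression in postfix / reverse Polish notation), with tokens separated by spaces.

Post-order on an expression tree gives postfix notation: for each operator, emit left operand, right operand, then the operator.

3 7 5 - - 7 1 5 2 + - * +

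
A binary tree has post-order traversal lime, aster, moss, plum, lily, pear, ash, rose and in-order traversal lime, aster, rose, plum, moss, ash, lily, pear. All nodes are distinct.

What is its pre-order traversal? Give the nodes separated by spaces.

The last element of post-order is the root; it splits in-order into left and right subtrees.
Root rose: left subtree has 2 nodes {lime, aster}, right has 5 {plum, moss, ash, lily, pear}.
  Root aster: left subtree has 1 node {lime}, right has 0 { }.
  Root ash: left subtree has 2 nodes {plum, moss}, right has 2 {lily, pear}.
    Root plum: left subtree has 0 nodes { }, right has 1 {moss}.
    Root pear: left subtree has 1 node {lily}, right has 0 { }.

rose aster lime ash plum moss pear lily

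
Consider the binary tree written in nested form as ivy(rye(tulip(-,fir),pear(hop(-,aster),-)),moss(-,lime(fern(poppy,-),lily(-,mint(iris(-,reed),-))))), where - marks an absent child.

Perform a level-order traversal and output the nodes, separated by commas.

Level-order visits nodes level by level from the root, left to right within each level.
Level 0: ivy
Level 1: rye, moss
Level 2: tulip, pear, lime
Level 3: fir, hop, fern, lily
Level 4: aster, poppy, mint
Level 5: iris
Level 6: reed

ivy, rye, moss, tulip, pear, lime, fir, hop, fern, lily, aster, poppy, mint, iris, reed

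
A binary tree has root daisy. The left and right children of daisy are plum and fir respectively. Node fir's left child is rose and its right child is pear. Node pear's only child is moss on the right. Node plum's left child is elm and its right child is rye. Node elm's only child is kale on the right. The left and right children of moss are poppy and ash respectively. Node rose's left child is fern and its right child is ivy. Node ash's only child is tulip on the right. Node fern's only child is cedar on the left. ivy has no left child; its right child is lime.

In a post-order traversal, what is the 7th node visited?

lime

Post-order visits the left subtree, then the right subtree, then the node.
At daisy: go left to plum.
  At plum: go left to elm.
    At elm: no left child.
    At elm: go right to kale.
      kale is a leaf — visit kale.
    Visit elm.
  At plum: go right to rye.
    rye is a leaf — visit rye.
  Visit plum.
At daisy: go right to fir.
  At fir: go left to rose.
    At rose: go left to fern.
      At fern: go left to cedar.
        cedar is a leaf — visit cedar.
      At fern: no right child.
      Visit fern.
    At rose: go right to ivy.
      At ivy: no left child.
      At ivy: go right to lime.
        lime is a leaf — visit lime.
      Visit ivy.
    Visit rose.
  At fir: go right to pear.
    At pear: no left child.
    At pear: go right to moss.
      At moss: go left to poppy.
        poppy is a leaf — visit poppy.
      At moss: go right to ash.
        At ash: no left child.
        At ash: go right to tulip.
          tulip is a leaf — visit tulip.
        Visit ash.
      Visit moss.
    Visit pear.
  Visit fir.
Visit daisy.
Full post-order sequence: kale, elm, rye, plum, cedar, fern, lime, ivy, rose, poppy, tulip, ash, moss, pear, fir, daisy.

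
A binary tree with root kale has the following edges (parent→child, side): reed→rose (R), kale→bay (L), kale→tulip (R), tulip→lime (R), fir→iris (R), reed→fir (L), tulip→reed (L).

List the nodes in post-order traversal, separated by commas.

Post-order visits the left subtree, then the right subtree, then the node.
At kale: go left to bay.
  bay is a leaf — visit bay.
At kale: go right to tulip.
  At tulip: go left to reed.
    At reed: go left to fir.
      At fir: no left child.
      At fir: go right to iris.
        iris is a leaf — visit iris.
      Visit fir.
    At reed: go right to rose.
      rose is a leaf — visit rose.
    Visit reed.
  At tulip: go right to lime.
    lime is a leaf — visit lime.
  Visit tulip.
Visit kale.

bay, iris, fir, rose, reed, lime, tulip, kale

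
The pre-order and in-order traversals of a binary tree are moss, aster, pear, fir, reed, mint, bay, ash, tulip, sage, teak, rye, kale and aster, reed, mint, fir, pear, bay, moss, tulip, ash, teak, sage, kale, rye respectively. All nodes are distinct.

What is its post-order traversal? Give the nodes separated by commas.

The first element of pre-order is the root; it splits in-order into left and right subtrees.
Root moss: left subtree has 6 nodes {aster, reed, mint, fir, pear, bay}, right has 6 {tulip, ash, teak, sage, kale, rye}.
  Root aster: left subtree has 0 nodes { }, right has 5 {reed, mint, fir, pear, bay}.
    Root pear: left subtree has 3 nodes {reed, mint, fir}, right has 1 {bay}.
      Root fir: left subtree has 2 nodes {reed, mint}, right has 0 { }.
        Root reed: left subtree has 0 nodes { }, right has 1 {mint}.
  Root ash: left subtree has 1 node {tulip}, right has 4 {teak, sage, kale, rye}.
    Root sage: left subtree has 1 node {teak}, right has 2 {kale, rye}.
      Root rye: left subtree has 1 node {kale}, right has 0 { }.

mint, reed, fir, bay, pear, aster, tulip, teak, kale, rye, sage, ash, moss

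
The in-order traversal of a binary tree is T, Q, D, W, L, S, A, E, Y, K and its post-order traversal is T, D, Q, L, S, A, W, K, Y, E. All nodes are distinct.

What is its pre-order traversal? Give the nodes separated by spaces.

E W Q T D A S L Y K

The last element of post-order is the root; it splits in-order into left and right subtrees.
Root E: left subtree has 7 nodes {T, Q, D, W, L, S, A}, right has 2 {Y, K}.
  Root W: left subtree has 3 nodes {T, Q, D}, right has 3 {L, S, A}.
    Root Q: left subtree has 1 node {T}, right has 1 {D}.
    Root A: left subtree has 2 nodes {L, S}, right has 0 { }.
      Root S: left subtree has 1 node {L}, right has 0 { }.
  Root Y: left subtree has 0 nodes { }, right has 1 {K}.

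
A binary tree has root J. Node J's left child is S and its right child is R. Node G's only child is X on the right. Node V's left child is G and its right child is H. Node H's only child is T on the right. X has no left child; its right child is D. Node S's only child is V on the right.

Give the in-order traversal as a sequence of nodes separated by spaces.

In-order visits the left subtree, then the node, then the right subtree.
At J: go left to S.
  At S: no left child.
  Visit S.
  At S: go right to V.
    At V: go left to G.
      At G: no left child.
      Visit G.
      At G: go right to X.
        At X: no left child.
        Visit X.
        At X: go right to D.
          D is a leaf — visit D.
    Visit V.
    At V: go right to H.
      At H: no left child.
      Visit H.
      At H: go right to T.
        T is a leaf — visit T.
Visit J.
At J: go right to R.
  R is a leaf — visit R.

S G X D V H T J R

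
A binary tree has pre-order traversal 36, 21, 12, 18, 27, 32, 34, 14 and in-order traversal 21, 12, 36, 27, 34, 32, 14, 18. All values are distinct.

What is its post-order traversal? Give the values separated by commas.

12, 21, 34, 14, 32, 27, 18, 36

The first element of pre-order is the root; it splits in-order into left and right subtrees.
Root 36: left subtree has 2 nodes {21, 12}, right has 5 {27, 34, 32, 14, 18}.
  Root 21: left subtree has 0 nodes { }, right has 1 {12}.
  Root 18: left subtree has 4 nodes {27, 34, 32, 14}, right has 0 { }.
    Root 27: left subtree has 0 nodes { }, right has 3 {34, 32, 14}.
      Root 32: left subtree has 1 node {34}, right has 1 {14}.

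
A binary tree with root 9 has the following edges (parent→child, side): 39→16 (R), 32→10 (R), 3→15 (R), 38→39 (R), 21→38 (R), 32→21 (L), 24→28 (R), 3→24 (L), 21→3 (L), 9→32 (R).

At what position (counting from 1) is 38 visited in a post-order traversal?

7

Post-order visits the left subtree, then the right subtree, then the node.
At 9: no left child.
At 9: go right to 32.
  At 32: go left to 21.
    At 21: go left to 3.
      At 3: go left to 24.
        At 24: no left child.
        At 24: go right to 28.
          28 is a leaf — visit 28.
        Visit 24.
      At 3: go right to 15.
        15 is a leaf — visit 15.
      Visit 3.
    At 21: go right to 38.
      At 38: no left child.
      At 38: go right to 39.
        At 39: no left child.
        At 39: go right to 16.
          16 is a leaf — visit 16.
        Visit 39.
      Visit 38.
    Visit 21.
  At 32: go right to 10.
    10 is a leaf — visit 10.
  Visit 32.
Visit 9.
Full post-order sequence: 28, 24, 15, 3, 16, 39, 38, 21, 10, 32, 9.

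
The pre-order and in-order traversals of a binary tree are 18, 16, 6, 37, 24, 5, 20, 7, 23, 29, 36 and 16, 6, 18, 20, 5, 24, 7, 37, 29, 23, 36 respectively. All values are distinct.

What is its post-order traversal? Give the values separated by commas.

The first element of pre-order is the root; it splits in-order into left and right subtrees.
Root 18: left subtree has 2 nodes {16, 6}, right has 8 {20, 5, 24, 7, 37, 29, 23, 36}.
  Root 16: left subtree has 0 nodes { }, right has 1 {6}.
  Root 37: left subtree has 4 nodes {20, 5, 24, 7}, right has 3 {29, 23, 36}.
    Root 24: left subtree has 2 nodes {20, 5}, right has 1 {7}.
      Root 5: left subtree has 1 node {20}, right has 0 { }.
    Root 23: left subtree has 1 node {29}, right has 1 {36}.

6, 16, 20, 5, 7, 24, 29, 36, 23, 37, 18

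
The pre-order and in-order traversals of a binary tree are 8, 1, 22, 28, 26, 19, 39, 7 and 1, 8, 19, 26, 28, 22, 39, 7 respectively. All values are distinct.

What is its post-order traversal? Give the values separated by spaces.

The first element of pre-order is the root; it splits in-order into left and right subtrees.
Root 8: left subtree has 1 node {1}, right has 6 {19, 26, 28, 22, 39, 7}.
  Root 22: left subtree has 3 nodes {19, 26, 28}, right has 2 {39, 7}.
    Root 28: left subtree has 2 nodes {19, 26}, right has 0 { }.
      Root 26: left subtree has 1 node {19}, right has 0 { }.
    Root 39: left subtree has 0 nodes { }, right has 1 {7}.

1 19 26 28 7 39 22 8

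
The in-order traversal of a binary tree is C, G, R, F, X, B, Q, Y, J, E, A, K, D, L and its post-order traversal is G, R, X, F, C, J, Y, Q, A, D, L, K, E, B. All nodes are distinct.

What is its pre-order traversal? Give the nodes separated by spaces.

B C F R G X E Q Y J K A L D

The last element of post-order is the root; it splits in-order into left and right subtrees.
Root B: left subtree has 5 nodes {C, G, R, F, X}, right has 8 {Q, Y, J, E, A, K, D, L}.
  Root C: left subtree has 0 nodes { }, right has 4 {G, R, F, X}.
    Root F: left subtree has 2 nodes {G, R}, right has 1 {X}.
      Root R: left subtree has 1 node {G}, right has 0 { }.
  Root E: left subtree has 3 nodes {Q, Y, J}, right has 4 {A, K, D, L}.
    Root Q: left subtree has 0 nodes { }, right has 2 {Y, J}.
      Root Y: left subtree has 0 nodes { }, right has 1 {J}.
    Root K: left subtree has 1 node {A}, right has 2 {D, L}.
      Root L: left subtree has 1 node {D}, right has 0 { }.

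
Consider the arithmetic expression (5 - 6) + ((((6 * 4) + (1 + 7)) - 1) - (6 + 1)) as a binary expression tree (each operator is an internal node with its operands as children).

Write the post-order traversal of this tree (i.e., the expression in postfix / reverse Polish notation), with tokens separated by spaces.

5 6 - 6 4 * 1 7 + + 1 - 6 1 + - +

Post-order on an expression tree gives postfix notation: for each operator, emit left operand, right operand, then the operator.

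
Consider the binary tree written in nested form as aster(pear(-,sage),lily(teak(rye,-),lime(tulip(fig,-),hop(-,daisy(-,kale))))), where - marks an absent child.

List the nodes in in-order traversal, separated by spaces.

pear sage aster rye teak lily fig tulip lime hop daisy kale

In-order visits the left subtree, then the node, then the right subtree.
At aster: go left to pear.
  At pear: no left child.
  Visit pear.
  At pear: go right to sage.
    sage is a leaf — visit sage.
Visit aster.
At aster: go right to lily.
  At lily: go left to teak.
    At teak: go left to rye.
      rye is a leaf — visit rye.
    Visit teak.
    At teak: no right child.
  Visit lily.
  At lily: go right to lime.
    At lime: go left to tulip.
      At tulip: go left to fig.
        fig is a leaf — visit fig.
      Visit tulip.
      At tulip: no right child.
    Visit lime.
    At lime: go right to hop.
      At hop: no left child.
      Visit hop.
      At hop: go right to daisy.
        At daisy: no left child.
        Visit daisy.
        At daisy: go right to kale.
          kale is a leaf — visit kale.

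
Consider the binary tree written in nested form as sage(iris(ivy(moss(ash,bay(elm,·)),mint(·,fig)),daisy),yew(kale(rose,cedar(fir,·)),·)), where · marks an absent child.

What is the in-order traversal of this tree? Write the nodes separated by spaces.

ash moss elm bay ivy mint fig iris daisy sage rose kale fir cedar yew

In-order visits the left subtree, then the node, then the right subtree.
At sage: go left to iris.
  At iris: go left to ivy.
    At ivy: go left to moss.
      At moss: go left to ash.
        ash is a leaf — visit ash.
      Visit moss.
      At moss: go right to bay.
        At bay: go left to elm.
          elm is a leaf — visit elm.
        Visit bay.
        At bay: no right child.
    Visit ivy.
    At ivy: go right to mint.
      At mint: no left child.
      Visit mint.
      At mint: go right to fig.
        fig is a leaf — visit fig.
  Visit iris.
  At iris: go right to daisy.
    daisy is a leaf — visit daisy.
Visit sage.
At sage: go right to yew.
  At yew: go left to kale.
    At kale: go left to rose.
      rose is a leaf — visit rose.
    Visit kale.
    At kale: go right to cedar.
      At cedar: go left to fir.
        fir is a leaf — visit fir.
      Visit cedar.
      At cedar: no right child.
  Visit yew.
  At yew: no right child.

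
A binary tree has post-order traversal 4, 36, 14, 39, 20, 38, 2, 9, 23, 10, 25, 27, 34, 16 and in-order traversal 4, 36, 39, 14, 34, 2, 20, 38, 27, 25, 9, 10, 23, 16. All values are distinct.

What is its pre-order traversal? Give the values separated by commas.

16, 34, 39, 36, 4, 14, 27, 2, 38, 20, 25, 10, 9, 23

The last element of post-order is the root; it splits in-order into left and right subtrees.
Root 16: left subtree has 13 nodes {4, 36, 39, 14, 34, 2, 20, 38, 27, 25, 9, 10, 23}, right has 0 { }.
  Root 34: left subtree has 4 nodes {4, 36, 39, 14}, right has 8 {2, 20, 38, 27, 25, 9, 10, 23}.
    Root 39: left subtree has 2 nodes {4, 36}, right has 1 {14}.
      Root 36: left subtree has 1 node {4}, right has 0 { }.
    Root 27: left subtree has 3 nodes {2, 20, 38}, right has 4 {25, 9, 10, 23}.
      Root 2: left subtree has 0 nodes { }, right has 2 {20, 38}.
        Root 38: left subtree has 1 node {20}, right has 0 { }.
      Root 25: left subtree has 0 nodes { }, right has 3 {9, 10, 23}.
        Root 10: left subtree has 1 node {9}, right has 1 {23}.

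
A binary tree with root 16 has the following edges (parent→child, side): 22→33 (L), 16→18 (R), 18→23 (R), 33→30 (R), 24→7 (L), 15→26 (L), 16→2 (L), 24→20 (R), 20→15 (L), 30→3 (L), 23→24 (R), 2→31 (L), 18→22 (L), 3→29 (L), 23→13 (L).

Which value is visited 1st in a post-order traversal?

Post-order visits the left subtree, then the right subtree, then the node.
At 16: go left to 2.
  At 2: go left to 31.
    31 is a leaf — visit 31.
  At 2: no right child.
  Visit 2.
At 16: go right to 18.
  At 18: go left to 22.
    At 22: go left to 33.
      At 33: no left child.
      At 33: go right to 30.
        At 30: go left to 3.
          At 3: go left to 29.
            29 is a leaf — visit 29.
          At 3: no right child.
          Visit 3.
        At 30: no right child.
        Visit 30.
      Visit 33.
    At 22: no right child.
    Visit 22.
  At 18: go right to 23.
    At 23: go left to 13.
      13 is a leaf — visit 13.
    At 23: go right to 24.
      At 24: go left to 7.
        7 is a leaf — visit 7.
      At 24: go right to 20.
        At 20: go left to 15.
          At 15: go left to 26.
            26 is a leaf — visit 26.
          At 15: no right child.
          Visit 15.
        At 20: no right child.
        Visit 20.
      Visit 24.
    Visit 23.
  Visit 18.
Visit 16.
Full post-order sequence: 31, 2, 29, 3, 30, 33, 22, 13, 7, 26, 15, 20, 24, 23, 18, 16.

31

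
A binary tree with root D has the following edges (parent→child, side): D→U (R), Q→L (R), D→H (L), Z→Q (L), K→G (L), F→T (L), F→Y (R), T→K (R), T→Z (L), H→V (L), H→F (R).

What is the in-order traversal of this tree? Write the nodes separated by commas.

In-order visits the left subtree, then the node, then the right subtree.
At D: go left to H.
  At H: go left to V.
    V is a leaf — visit V.
  Visit H.
  At H: go right to F.
    At F: go left to T.
      At T: go left to Z.
        At Z: go left to Q.
          At Q: no left child.
          Visit Q.
          At Q: go right to L.
            L is a leaf — visit L.
        Visit Z.
        At Z: no right child.
      Visit T.
      At T: go right to K.
        At K: go left to G.
          G is a leaf — visit G.
        Visit K.
        At K: no right child.
    Visit F.
    At F: go right to Y.
      Y is a leaf — visit Y.
Visit D.
At D: go right to U.
  U is a leaf — visit U.

V, H, Q, L, Z, T, G, K, F, Y, D, U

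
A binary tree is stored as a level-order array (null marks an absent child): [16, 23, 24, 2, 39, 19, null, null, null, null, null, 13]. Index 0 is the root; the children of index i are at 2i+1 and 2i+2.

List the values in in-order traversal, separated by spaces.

2 23 39 16 13 19 24

In-order visits the left subtree, then the node, then the right subtree.
At 16: go left to 23.
  At 23: go left to 2.
    2 is a leaf — visit 2.
  Visit 23.
  At 23: go right to 39.
    39 is a leaf — visit 39.
Visit 16.
At 16: go right to 24.
  At 24: go left to 19.
    At 19: go left to 13.
      13 is a leaf — visit 13.
    Visit 19.
    At 19: no right child.
  Visit 24.
  At 24: no right child.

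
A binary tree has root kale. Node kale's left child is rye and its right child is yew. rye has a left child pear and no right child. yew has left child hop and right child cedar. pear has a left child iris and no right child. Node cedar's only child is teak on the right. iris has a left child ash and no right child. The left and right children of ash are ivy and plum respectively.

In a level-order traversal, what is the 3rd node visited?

Level-order visits nodes level by level from the root, left to right within each level.
Level 0: kale
Level 1: rye, yew
Level 2: pear, hop, cedar
Level 3: iris, teak
Level 4: ash
Level 5: ivy, plum
Full level-order sequence: kale, rye, yew, pear, hop, cedar, iris, teak, ash, ivy, plum.

yew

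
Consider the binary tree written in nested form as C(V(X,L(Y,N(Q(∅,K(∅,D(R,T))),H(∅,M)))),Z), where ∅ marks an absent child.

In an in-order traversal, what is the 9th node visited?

In-order visits the left subtree, then the node, then the right subtree.
At C: go left to V.
  At V: go left to X.
    X is a leaf — visit X.
  Visit V.
  At V: go right to L.
    At L: go left to Y.
      Y is a leaf — visit Y.
    Visit L.
    At L: go right to N.
      At N: go left to Q.
        At Q: no left child.
        Visit Q.
        At Q: go right to K.
          At K: no left child.
          Visit K.
          At K: go right to D.
            At D: go left to R.
              R is a leaf — visit R.
            Visit D.
            At D: go right to T.
              T is a leaf — visit T.
      Visit N.
      At N: go right to H.
        At H: no left child.
        Visit H.
        At H: go right to M.
          M is a leaf — visit M.
Visit C.
At C: go right to Z.
  Z is a leaf — visit Z.
Full in-order sequence: X, V, Y, L, Q, K, R, D, T, N, H, M, C, Z.

T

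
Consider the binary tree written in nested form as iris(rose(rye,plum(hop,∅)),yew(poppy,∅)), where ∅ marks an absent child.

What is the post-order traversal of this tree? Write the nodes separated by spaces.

Post-order visits the left subtree, then the right subtree, then the node.
At iris: go left to rose.
  At rose: go left to rye.
    rye is a leaf — visit rye.
  At rose: go right to plum.
    At plum: go left to hop.
      hop is a leaf — visit hop.
    At plum: no right child.
    Visit plum.
  Visit rose.
At iris: go right to yew.
  At yew: go left to poppy.
    poppy is a leaf — visit poppy.
  At yew: no right child.
  Visit yew.
Visit iris.

rye hop plum rose poppy yew iris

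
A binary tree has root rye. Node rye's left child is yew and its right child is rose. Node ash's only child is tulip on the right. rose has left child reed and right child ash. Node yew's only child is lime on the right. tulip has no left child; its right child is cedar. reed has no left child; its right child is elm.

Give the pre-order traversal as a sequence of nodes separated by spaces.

rye yew lime rose reed elm ash tulip cedar

Pre-order visits the node, then its left subtree, then its right subtree.
Visit rye.
At rye: go left to yew.
  Visit yew.
  At yew: no left child.
  At yew: go right to lime.
    lime is a leaf — visit lime.
At rye: go right to rose.
  Visit rose.
  At rose: go left to reed.
    Visit reed.
    At reed: no left child.
    At reed: go right to elm.
      elm is a leaf — visit elm.
  At rose: go right to ash.
    Visit ash.
    At ash: no left child.
    At ash: go right to tulip.
      Visit tulip.
      At tulip: no left child.
      At tulip: go right to cedar.
        cedar is a leaf — visit cedar.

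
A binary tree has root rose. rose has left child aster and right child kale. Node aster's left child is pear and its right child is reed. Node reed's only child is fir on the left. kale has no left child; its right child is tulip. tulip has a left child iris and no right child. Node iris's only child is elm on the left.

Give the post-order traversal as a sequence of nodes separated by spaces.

Post-order visits the left subtree, then the right subtree, then the node.
At rose: go left to aster.
  At aster: go left to pear.
    pear is a leaf — visit pear.
  At aster: go right to reed.
    At reed: go left to fir.
      fir is a leaf — visit fir.
    At reed: no right child.
    Visit reed.
  Visit aster.
At rose: go right to kale.
  At kale: no left child.
  At kale: go right to tulip.
    At tulip: go left to iris.
      At iris: go left to elm.
        elm is a leaf — visit elm.
      At iris: no right child.
      Visit iris.
    At tulip: no right child.
    Visit tulip.
  Visit kale.
Visit rose.

pear fir reed aster elm iris tulip kale rose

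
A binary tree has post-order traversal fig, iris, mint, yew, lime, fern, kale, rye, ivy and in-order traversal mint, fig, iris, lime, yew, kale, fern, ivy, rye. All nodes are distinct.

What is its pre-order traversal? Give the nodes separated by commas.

ivy, kale, lime, mint, iris, fig, yew, fern, rye

The last element of post-order is the root; it splits in-order into left and right subtrees.
Root ivy: left subtree has 7 nodes {mint, fig, iris, lime, yew, kale, fern}, right has 1 {rye}.
  Root kale: left subtree has 5 nodes {mint, fig, iris, lime, yew}, right has 1 {fern}.
    Root lime: left subtree has 3 nodes {mint, fig, iris}, right has 1 {yew}.
      Root mint: left subtree has 0 nodes { }, right has 2 {fig, iris}.
        Root iris: left subtree has 1 node {fig}, right has 0 { }.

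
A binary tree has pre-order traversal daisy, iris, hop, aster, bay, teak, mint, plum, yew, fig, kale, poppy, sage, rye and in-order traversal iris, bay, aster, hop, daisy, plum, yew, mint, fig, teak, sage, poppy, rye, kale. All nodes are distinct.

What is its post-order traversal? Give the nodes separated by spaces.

bay aster hop iris yew plum fig mint sage rye poppy kale teak daisy

The first element of pre-order is the root; it splits in-order into left and right subtrees.
Root daisy: left subtree has 4 nodes {iris, bay, aster, hop}, right has 9 {plum, yew, mint, fig, teak, sage, poppy, rye, kale}.
  Root iris: left subtree has 0 nodes { }, right has 3 {bay, aster, hop}.
    Root hop: left subtree has 2 nodes {bay, aster}, right has 0 { }.
      Root aster: left subtree has 1 node {bay}, right has 0 { }.
  Root teak: left subtree has 4 nodes {plum, yew, mint, fig}, right has 4 {sage, poppy, rye, kale}.
    Root mint: left subtree has 2 nodes {plum, yew}, right has 1 {fig}.
      Root plum: left subtree has 0 nodes { }, right has 1 {yew}.
    Root kale: left subtree has 3 nodes {sage, poppy, rye}, right has 0 { }.
      Root poppy: left subtree has 1 node {sage}, right has 1 {rye}.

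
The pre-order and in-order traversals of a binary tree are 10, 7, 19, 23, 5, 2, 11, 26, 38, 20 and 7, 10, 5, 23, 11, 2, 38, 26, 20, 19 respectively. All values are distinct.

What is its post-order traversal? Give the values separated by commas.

The first element of pre-order is the root; it splits in-order into left and right subtrees.
Root 10: left subtree has 1 node {7}, right has 8 {5, 23, 11, 2, 38, 26, 20, 19}.
  Root 19: left subtree has 7 nodes {5, 23, 11, 2, 38, 26, 20}, right has 0 { }.
    Root 23: left subtree has 1 node {5}, right has 5 {11, 2, 38, 26, 20}.
      Root 2: left subtree has 1 node {11}, right has 3 {38, 26, 20}.
        Root 26: left subtree has 1 node {38}, right has 1 {20}.

7, 5, 11, 38, 20, 26, 2, 23, 19, 10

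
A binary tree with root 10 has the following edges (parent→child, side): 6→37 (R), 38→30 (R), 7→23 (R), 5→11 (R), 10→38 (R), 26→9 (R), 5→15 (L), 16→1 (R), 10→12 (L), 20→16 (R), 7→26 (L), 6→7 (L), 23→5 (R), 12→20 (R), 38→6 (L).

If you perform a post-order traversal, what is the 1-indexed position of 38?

Post-order visits the left subtree, then the right subtree, then the node.
At 10: go left to 12.
  At 12: no left child.
  At 12: go right to 20.
    At 20: no left child.
    At 20: go right to 16.
      At 16: no left child.
      At 16: go right to 1.
        1 is a leaf — visit 1.
      Visit 16.
    Visit 20.
  Visit 12.
At 10: go right to 38.
  At 38: go left to 6.
    At 6: go left to 7.
      At 7: go left to 26.
        At 26: no left child.
        At 26: go right to 9.
          9 is a leaf — visit 9.
        Visit 26.
      At 7: go right to 23.
        At 23: no left child.
        At 23: go right to 5.
          At 5: go left to 15.
            15 is a leaf — visit 15.
          At 5: go right to 11.
            11 is a leaf — visit 11.
          Visit 5.
        Visit 23.
      Visit 7.
    At 6: go right to 37.
      37 is a leaf — visit 37.
    Visit 6.
  At 38: go right to 30.
    30 is a leaf — visit 30.
  Visit 38.
Visit 10.
Full post-order sequence: 1, 16, 20, 12, 9, 26, 15, 11, 5, 23, 7, 37, 6, 30, 38, 10.

15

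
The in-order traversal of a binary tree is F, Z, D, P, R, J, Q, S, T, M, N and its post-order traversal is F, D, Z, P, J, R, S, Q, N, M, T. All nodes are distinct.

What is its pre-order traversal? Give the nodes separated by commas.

T, Q, R, P, Z, F, D, J, S, M, N

The last element of post-order is the root; it splits in-order into left and right subtrees.
Root T: left subtree has 8 nodes {F, Z, D, P, R, J, Q, S}, right has 2 {M, N}.
  Root Q: left subtree has 6 nodes {F, Z, D, P, R, J}, right has 1 {S}.
    Root R: left subtree has 4 nodes {F, Z, D, P}, right has 1 {J}.
      Root P: left subtree has 3 nodes {F, Z, D}, right has 0 { }.
        Root Z: left subtree has 1 node {F}, right has 1 {D}.
  Root M: left subtree has 0 nodes { }, right has 1 {N}.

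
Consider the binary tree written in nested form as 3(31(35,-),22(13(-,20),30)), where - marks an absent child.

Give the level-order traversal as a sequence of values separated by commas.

3, 31, 22, 35, 13, 30, 20

Level-order visits nodes level by level from the root, left to right within each level.
Level 0: 3
Level 1: 31, 22
Level 2: 35, 13, 30
Level 3: 20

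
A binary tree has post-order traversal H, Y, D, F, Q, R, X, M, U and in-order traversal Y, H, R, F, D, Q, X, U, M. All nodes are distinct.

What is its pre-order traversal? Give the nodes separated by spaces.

The last element of post-order is the root; it splits in-order into left and right subtrees.
Root U: left subtree has 7 nodes {Y, H, R, F, D, Q, X}, right has 1 {M}.
  Root X: left subtree has 6 nodes {Y, H, R, F, D, Q}, right has 0 { }.
    Root R: left subtree has 2 nodes {Y, H}, right has 3 {F, D, Q}.
      Root Y: left subtree has 0 nodes { }, right has 1 {H}.
      Root Q: left subtree has 2 nodes {F, D}, right has 0 { }.
        Root F: left subtree has 0 nodes { }, right has 1 {D}.

U X R Y H Q F D M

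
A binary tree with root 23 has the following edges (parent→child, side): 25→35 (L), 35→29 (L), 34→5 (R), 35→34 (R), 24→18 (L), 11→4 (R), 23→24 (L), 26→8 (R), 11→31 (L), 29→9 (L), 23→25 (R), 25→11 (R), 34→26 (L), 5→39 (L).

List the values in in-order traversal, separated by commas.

18, 24, 23, 9, 29, 35, 26, 8, 34, 39, 5, 25, 31, 11, 4

In-order visits the left subtree, then the node, then the right subtree.
At 23: go left to 24.
  At 24: go left to 18.
    18 is a leaf — visit 18.
  Visit 24.
  At 24: no right child.
Visit 23.
At 23: go right to 25.
  At 25: go left to 35.
    At 35: go left to 29.
      At 29: go left to 9.
        9 is a leaf — visit 9.
      Visit 29.
      At 29: no right child.
    Visit 35.
    At 35: go right to 34.
      At 34: go left to 26.
        At 26: no left child.
        Visit 26.
        At 26: go right to 8.
          8 is a leaf — visit 8.
      Visit 34.
      At 34: go right to 5.
        At 5: go left to 39.
          39 is a leaf — visit 39.
        Visit 5.
        At 5: no right child.
  Visit 25.
  At 25: go right to 11.
    At 11: go left to 31.
      31 is a leaf — visit 31.
    Visit 11.
    At 11: go right to 4.
      4 is a leaf — visit 4.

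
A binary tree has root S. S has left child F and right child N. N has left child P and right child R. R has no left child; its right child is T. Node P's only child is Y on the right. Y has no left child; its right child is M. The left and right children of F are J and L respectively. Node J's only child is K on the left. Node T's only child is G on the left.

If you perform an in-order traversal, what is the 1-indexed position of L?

4

In-order visits the left subtree, then the node, then the right subtree.
At S: go left to F.
  At F: go left to J.
    At J: go left to K.
      K is a leaf — visit K.
    Visit J.
    At J: no right child.
  Visit F.
  At F: go right to L.
    L is a leaf — visit L.
Visit S.
At S: go right to N.
  At N: go left to P.
    At P: no left child.
    Visit P.
    At P: go right to Y.
      At Y: no left child.
      Visit Y.
      At Y: go right to M.
        M is a leaf — visit M.
  Visit N.
  At N: go right to R.
    At R: no left child.
    Visit R.
    At R: go right to T.
      At T: go left to G.
        G is a leaf — visit G.
      Visit T.
      At T: no right child.
Full in-order sequence: K, J, F, L, S, P, Y, M, N, R, G, T.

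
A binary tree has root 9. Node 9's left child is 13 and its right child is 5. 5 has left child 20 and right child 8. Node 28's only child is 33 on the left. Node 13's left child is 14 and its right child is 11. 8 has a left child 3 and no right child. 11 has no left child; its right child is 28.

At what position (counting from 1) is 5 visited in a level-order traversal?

Level-order visits nodes level by level from the root, left to right within each level.
Level 0: 9
Level 1: 13, 5
Level 2: 14, 11, 20, 8
Level 3: 28, 3
Level 4: 33
Full level-order sequence: 9, 13, 5, 14, 11, 20, 8, 28, 3, 33.

3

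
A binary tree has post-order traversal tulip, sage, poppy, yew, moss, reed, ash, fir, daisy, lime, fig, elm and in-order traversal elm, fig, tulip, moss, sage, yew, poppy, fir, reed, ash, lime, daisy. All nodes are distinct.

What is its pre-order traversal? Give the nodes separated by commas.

elm, fig, lime, fir, moss, tulip, yew, sage, poppy, ash, reed, daisy

The last element of post-order is the root; it splits in-order into left and right subtrees.
Root elm: left subtree has 0 nodes { }, right has 11 {fig, tulip, moss, sage, yew, poppy, fir, reed, ash, lime, daisy}.
  Root fig: left subtree has 0 nodes { }, right has 10 {tulip, moss, sage, yew, poppy, fir, reed, ash, lime, daisy}.
    Root lime: left subtree has 8 nodes {tulip, moss, sage, yew, poppy, fir, reed, ash}, right has 1 {daisy}.
      Root fir: left subtree has 5 nodes {tulip, moss, sage, yew, poppy}, right has 2 {reed, ash}.
        Root moss: left subtree has 1 node {tulip}, right has 3 {sage, yew, poppy}.
          Root yew: left subtree has 1 node {sage}, right has 1 {poppy}.
        Root ash: left subtree has 1 node {reed}, right has 0 { }.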